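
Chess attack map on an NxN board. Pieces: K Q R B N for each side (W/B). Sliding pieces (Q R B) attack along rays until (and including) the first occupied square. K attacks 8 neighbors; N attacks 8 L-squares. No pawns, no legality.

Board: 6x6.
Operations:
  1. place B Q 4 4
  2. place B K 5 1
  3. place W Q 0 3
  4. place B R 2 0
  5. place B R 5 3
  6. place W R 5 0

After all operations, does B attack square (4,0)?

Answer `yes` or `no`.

Answer: yes

Derivation:
Op 1: place BQ@(4,4)
Op 2: place BK@(5,1)
Op 3: place WQ@(0,3)
Op 4: place BR@(2,0)
Op 5: place BR@(5,3)
Op 6: place WR@(5,0)
Per-piece attacks for B:
  BR@(2,0): attacks (2,1) (2,2) (2,3) (2,4) (2,5) (3,0) (4,0) (5,0) (1,0) (0,0) [ray(1,0) blocked at (5,0)]
  BQ@(4,4): attacks (4,5) (4,3) (4,2) (4,1) (4,0) (5,4) (3,4) (2,4) (1,4) (0,4) (5,5) (5,3) (3,5) (3,3) (2,2) (1,1) (0,0) [ray(1,-1) blocked at (5,3)]
  BK@(5,1): attacks (5,2) (5,0) (4,1) (4,2) (4,0)
  BR@(5,3): attacks (5,4) (5,5) (5,2) (5,1) (4,3) (3,3) (2,3) (1,3) (0,3) [ray(0,-1) blocked at (5,1); ray(-1,0) blocked at (0,3)]
B attacks (4,0): yes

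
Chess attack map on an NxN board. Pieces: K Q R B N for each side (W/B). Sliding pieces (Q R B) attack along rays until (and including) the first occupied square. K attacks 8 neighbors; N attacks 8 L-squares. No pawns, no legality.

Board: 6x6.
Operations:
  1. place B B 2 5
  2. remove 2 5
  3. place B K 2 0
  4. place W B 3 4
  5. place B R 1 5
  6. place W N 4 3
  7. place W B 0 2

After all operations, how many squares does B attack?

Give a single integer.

Op 1: place BB@(2,5)
Op 2: remove (2,5)
Op 3: place BK@(2,0)
Op 4: place WB@(3,4)
Op 5: place BR@(1,5)
Op 6: place WN@(4,3)
Op 7: place WB@(0,2)
Per-piece attacks for B:
  BR@(1,5): attacks (1,4) (1,3) (1,2) (1,1) (1,0) (2,5) (3,5) (4,5) (5,5) (0,5)
  BK@(2,0): attacks (2,1) (3,0) (1,0) (3,1) (1,1)
Union (13 distinct): (0,5) (1,0) (1,1) (1,2) (1,3) (1,4) (2,1) (2,5) (3,0) (3,1) (3,5) (4,5) (5,5)

Answer: 13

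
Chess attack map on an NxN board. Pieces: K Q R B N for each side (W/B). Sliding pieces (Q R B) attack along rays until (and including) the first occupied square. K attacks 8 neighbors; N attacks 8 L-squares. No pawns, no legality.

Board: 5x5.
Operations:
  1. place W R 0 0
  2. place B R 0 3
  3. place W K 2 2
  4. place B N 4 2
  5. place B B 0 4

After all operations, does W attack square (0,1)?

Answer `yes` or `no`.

Answer: yes

Derivation:
Op 1: place WR@(0,0)
Op 2: place BR@(0,3)
Op 3: place WK@(2,2)
Op 4: place BN@(4,2)
Op 5: place BB@(0,4)
Per-piece attacks for W:
  WR@(0,0): attacks (0,1) (0,2) (0,3) (1,0) (2,0) (3,0) (4,0) [ray(0,1) blocked at (0,3)]
  WK@(2,2): attacks (2,3) (2,1) (3,2) (1,2) (3,3) (3,1) (1,3) (1,1)
W attacks (0,1): yes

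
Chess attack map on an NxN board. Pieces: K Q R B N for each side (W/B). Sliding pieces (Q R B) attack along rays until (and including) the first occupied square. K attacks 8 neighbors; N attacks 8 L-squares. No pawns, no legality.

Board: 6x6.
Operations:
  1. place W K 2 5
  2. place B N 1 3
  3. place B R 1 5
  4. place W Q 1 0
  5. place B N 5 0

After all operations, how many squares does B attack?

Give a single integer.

Answer: 10

Derivation:
Op 1: place WK@(2,5)
Op 2: place BN@(1,3)
Op 3: place BR@(1,5)
Op 4: place WQ@(1,0)
Op 5: place BN@(5,0)
Per-piece attacks for B:
  BN@(1,3): attacks (2,5) (3,4) (0,5) (2,1) (3,2) (0,1)
  BR@(1,5): attacks (1,4) (1,3) (2,5) (0,5) [ray(0,-1) blocked at (1,3); ray(1,0) blocked at (2,5)]
  BN@(5,0): attacks (4,2) (3,1)
Union (10 distinct): (0,1) (0,5) (1,3) (1,4) (2,1) (2,5) (3,1) (3,2) (3,4) (4,2)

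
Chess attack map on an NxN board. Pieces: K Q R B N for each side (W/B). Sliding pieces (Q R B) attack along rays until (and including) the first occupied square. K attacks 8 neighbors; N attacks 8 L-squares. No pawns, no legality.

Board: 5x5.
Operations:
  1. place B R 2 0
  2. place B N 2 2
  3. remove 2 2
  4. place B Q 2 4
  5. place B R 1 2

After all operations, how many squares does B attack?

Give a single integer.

Answer: 19

Derivation:
Op 1: place BR@(2,0)
Op 2: place BN@(2,2)
Op 3: remove (2,2)
Op 4: place BQ@(2,4)
Op 5: place BR@(1,2)
Per-piece attacks for B:
  BR@(1,2): attacks (1,3) (1,4) (1,1) (1,0) (2,2) (3,2) (4,2) (0,2)
  BR@(2,0): attacks (2,1) (2,2) (2,3) (2,4) (3,0) (4,0) (1,0) (0,0) [ray(0,1) blocked at (2,4)]
  BQ@(2,4): attacks (2,3) (2,2) (2,1) (2,0) (3,4) (4,4) (1,4) (0,4) (3,3) (4,2) (1,3) (0,2) [ray(0,-1) blocked at (2,0)]
Union (19 distinct): (0,0) (0,2) (0,4) (1,0) (1,1) (1,3) (1,4) (2,0) (2,1) (2,2) (2,3) (2,4) (3,0) (3,2) (3,3) (3,4) (4,0) (4,2) (4,4)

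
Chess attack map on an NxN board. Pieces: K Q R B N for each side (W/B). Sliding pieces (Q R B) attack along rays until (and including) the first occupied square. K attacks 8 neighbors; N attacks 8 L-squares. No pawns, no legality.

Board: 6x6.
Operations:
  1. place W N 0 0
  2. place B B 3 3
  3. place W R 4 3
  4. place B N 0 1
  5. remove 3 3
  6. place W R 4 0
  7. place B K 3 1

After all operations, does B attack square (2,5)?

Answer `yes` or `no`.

Op 1: place WN@(0,0)
Op 2: place BB@(3,3)
Op 3: place WR@(4,3)
Op 4: place BN@(0,1)
Op 5: remove (3,3)
Op 6: place WR@(4,0)
Op 7: place BK@(3,1)
Per-piece attacks for B:
  BN@(0,1): attacks (1,3) (2,2) (2,0)
  BK@(3,1): attacks (3,2) (3,0) (4,1) (2,1) (4,2) (4,0) (2,2) (2,0)
B attacks (2,5): no

Answer: no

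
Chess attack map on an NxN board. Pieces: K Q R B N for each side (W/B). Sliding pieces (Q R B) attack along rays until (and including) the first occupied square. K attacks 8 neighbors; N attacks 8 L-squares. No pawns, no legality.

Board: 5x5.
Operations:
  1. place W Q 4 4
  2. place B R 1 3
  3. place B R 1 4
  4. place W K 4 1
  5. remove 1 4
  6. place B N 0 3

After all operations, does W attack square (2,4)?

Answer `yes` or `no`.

Answer: yes

Derivation:
Op 1: place WQ@(4,4)
Op 2: place BR@(1,3)
Op 3: place BR@(1,4)
Op 4: place WK@(4,1)
Op 5: remove (1,4)
Op 6: place BN@(0,3)
Per-piece attacks for W:
  WK@(4,1): attacks (4,2) (4,0) (3,1) (3,2) (3,0)
  WQ@(4,4): attacks (4,3) (4,2) (4,1) (3,4) (2,4) (1,4) (0,4) (3,3) (2,2) (1,1) (0,0) [ray(0,-1) blocked at (4,1)]
W attacks (2,4): yes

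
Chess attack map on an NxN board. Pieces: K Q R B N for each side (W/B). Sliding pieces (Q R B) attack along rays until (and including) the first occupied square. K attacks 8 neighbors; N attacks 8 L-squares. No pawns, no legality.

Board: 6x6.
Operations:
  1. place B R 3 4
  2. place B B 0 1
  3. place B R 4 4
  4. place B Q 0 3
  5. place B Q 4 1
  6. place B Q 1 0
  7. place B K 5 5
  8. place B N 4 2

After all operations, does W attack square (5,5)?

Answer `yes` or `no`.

Op 1: place BR@(3,4)
Op 2: place BB@(0,1)
Op 3: place BR@(4,4)
Op 4: place BQ@(0,3)
Op 5: place BQ@(4,1)
Op 6: place BQ@(1,0)
Op 7: place BK@(5,5)
Op 8: place BN@(4,2)
Per-piece attacks for W:
W attacks (5,5): no

Answer: no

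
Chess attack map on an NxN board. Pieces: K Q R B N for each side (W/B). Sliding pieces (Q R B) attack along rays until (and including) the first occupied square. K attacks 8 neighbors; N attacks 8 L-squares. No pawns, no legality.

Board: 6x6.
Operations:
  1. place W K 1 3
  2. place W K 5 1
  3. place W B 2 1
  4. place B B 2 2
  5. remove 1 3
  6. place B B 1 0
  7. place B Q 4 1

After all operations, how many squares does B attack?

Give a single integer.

Op 1: place WK@(1,3)
Op 2: place WK@(5,1)
Op 3: place WB@(2,1)
Op 4: place BB@(2,2)
Op 5: remove (1,3)
Op 6: place BB@(1,0)
Op 7: place BQ@(4,1)
Per-piece attacks for B:
  BB@(1,0): attacks (2,1) (0,1) [ray(1,1) blocked at (2,1)]
  BB@(2,2): attacks (3,3) (4,4) (5,5) (3,1) (4,0) (1,3) (0,4) (1,1) (0,0)
  BQ@(4,1): attacks (4,2) (4,3) (4,4) (4,5) (4,0) (5,1) (3,1) (2,1) (5,2) (5,0) (3,2) (2,3) (1,4) (0,5) (3,0) [ray(1,0) blocked at (5,1); ray(-1,0) blocked at (2,1)]
Union (22 distinct): (0,0) (0,1) (0,4) (0,5) (1,1) (1,3) (1,4) (2,1) (2,3) (3,0) (3,1) (3,2) (3,3) (4,0) (4,2) (4,3) (4,4) (4,5) (5,0) (5,1) (5,2) (5,5)

Answer: 22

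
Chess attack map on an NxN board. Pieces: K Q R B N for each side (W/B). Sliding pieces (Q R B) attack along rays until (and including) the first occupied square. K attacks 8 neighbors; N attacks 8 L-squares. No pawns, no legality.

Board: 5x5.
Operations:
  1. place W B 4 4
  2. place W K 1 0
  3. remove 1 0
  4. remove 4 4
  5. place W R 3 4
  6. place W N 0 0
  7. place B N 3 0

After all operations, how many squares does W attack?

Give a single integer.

Answer: 10

Derivation:
Op 1: place WB@(4,4)
Op 2: place WK@(1,0)
Op 3: remove (1,0)
Op 4: remove (4,4)
Op 5: place WR@(3,4)
Op 6: place WN@(0,0)
Op 7: place BN@(3,0)
Per-piece attacks for W:
  WN@(0,0): attacks (1,2) (2,1)
  WR@(3,4): attacks (3,3) (3,2) (3,1) (3,0) (4,4) (2,4) (1,4) (0,4) [ray(0,-1) blocked at (3,0)]
Union (10 distinct): (0,4) (1,2) (1,4) (2,1) (2,4) (3,0) (3,1) (3,2) (3,3) (4,4)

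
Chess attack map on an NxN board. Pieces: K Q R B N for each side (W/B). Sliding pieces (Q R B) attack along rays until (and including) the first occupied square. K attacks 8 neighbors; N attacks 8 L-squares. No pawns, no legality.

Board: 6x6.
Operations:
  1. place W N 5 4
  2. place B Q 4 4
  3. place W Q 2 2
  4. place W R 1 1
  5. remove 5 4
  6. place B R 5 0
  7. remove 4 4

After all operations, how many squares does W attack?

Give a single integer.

Answer: 24

Derivation:
Op 1: place WN@(5,4)
Op 2: place BQ@(4,4)
Op 3: place WQ@(2,2)
Op 4: place WR@(1,1)
Op 5: remove (5,4)
Op 6: place BR@(5,0)
Op 7: remove (4,4)
Per-piece attacks for W:
  WR@(1,1): attacks (1,2) (1,3) (1,4) (1,5) (1,0) (2,1) (3,1) (4,1) (5,1) (0,1)
  WQ@(2,2): attacks (2,3) (2,4) (2,5) (2,1) (2,0) (3,2) (4,2) (5,2) (1,2) (0,2) (3,3) (4,4) (5,5) (3,1) (4,0) (1,3) (0,4) (1,1) [ray(-1,-1) blocked at (1,1)]
Union (24 distinct): (0,1) (0,2) (0,4) (1,0) (1,1) (1,2) (1,3) (1,4) (1,5) (2,0) (2,1) (2,3) (2,4) (2,5) (3,1) (3,2) (3,3) (4,0) (4,1) (4,2) (4,4) (5,1) (5,2) (5,5)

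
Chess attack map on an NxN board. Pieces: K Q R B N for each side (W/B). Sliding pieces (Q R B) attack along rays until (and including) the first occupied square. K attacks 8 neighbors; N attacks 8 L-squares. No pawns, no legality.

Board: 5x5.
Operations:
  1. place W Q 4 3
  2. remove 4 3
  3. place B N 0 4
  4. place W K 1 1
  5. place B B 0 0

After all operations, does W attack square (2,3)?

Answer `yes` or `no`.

Answer: no

Derivation:
Op 1: place WQ@(4,3)
Op 2: remove (4,3)
Op 3: place BN@(0,4)
Op 4: place WK@(1,1)
Op 5: place BB@(0,0)
Per-piece attacks for W:
  WK@(1,1): attacks (1,2) (1,0) (2,1) (0,1) (2,2) (2,0) (0,2) (0,0)
W attacks (2,3): no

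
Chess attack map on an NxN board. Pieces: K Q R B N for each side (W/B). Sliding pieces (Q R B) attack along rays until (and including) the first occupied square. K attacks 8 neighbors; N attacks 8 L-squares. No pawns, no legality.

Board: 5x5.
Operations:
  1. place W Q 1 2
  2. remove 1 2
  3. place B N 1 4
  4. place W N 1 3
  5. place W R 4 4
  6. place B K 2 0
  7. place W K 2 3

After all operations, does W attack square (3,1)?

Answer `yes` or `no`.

Answer: no

Derivation:
Op 1: place WQ@(1,2)
Op 2: remove (1,2)
Op 3: place BN@(1,4)
Op 4: place WN@(1,3)
Op 5: place WR@(4,4)
Op 6: place BK@(2,0)
Op 7: place WK@(2,3)
Per-piece attacks for W:
  WN@(1,3): attacks (3,4) (2,1) (3,2) (0,1)
  WK@(2,3): attacks (2,4) (2,2) (3,3) (1,3) (3,4) (3,2) (1,4) (1,2)
  WR@(4,4): attacks (4,3) (4,2) (4,1) (4,0) (3,4) (2,4) (1,4) [ray(-1,0) blocked at (1,4)]
W attacks (3,1): no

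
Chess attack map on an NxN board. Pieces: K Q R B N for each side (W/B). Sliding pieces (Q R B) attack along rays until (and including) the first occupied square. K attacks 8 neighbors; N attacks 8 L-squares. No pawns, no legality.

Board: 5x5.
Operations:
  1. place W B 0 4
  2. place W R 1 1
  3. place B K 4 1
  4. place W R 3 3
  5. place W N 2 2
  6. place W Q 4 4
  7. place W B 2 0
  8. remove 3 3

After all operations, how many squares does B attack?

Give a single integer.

Answer: 5

Derivation:
Op 1: place WB@(0,4)
Op 2: place WR@(1,1)
Op 3: place BK@(4,1)
Op 4: place WR@(3,3)
Op 5: place WN@(2,2)
Op 6: place WQ@(4,4)
Op 7: place WB@(2,0)
Op 8: remove (3,3)
Per-piece attacks for B:
  BK@(4,1): attacks (4,2) (4,0) (3,1) (3,2) (3,0)
Union (5 distinct): (3,0) (3,1) (3,2) (4,0) (4,2)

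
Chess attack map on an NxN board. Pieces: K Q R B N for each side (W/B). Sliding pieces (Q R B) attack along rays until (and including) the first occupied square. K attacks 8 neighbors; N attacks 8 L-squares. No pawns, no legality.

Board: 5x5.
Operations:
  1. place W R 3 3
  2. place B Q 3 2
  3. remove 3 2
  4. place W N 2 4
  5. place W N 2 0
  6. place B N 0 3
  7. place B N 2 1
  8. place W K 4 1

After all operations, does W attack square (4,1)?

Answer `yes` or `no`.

Answer: yes

Derivation:
Op 1: place WR@(3,3)
Op 2: place BQ@(3,2)
Op 3: remove (3,2)
Op 4: place WN@(2,4)
Op 5: place WN@(2,0)
Op 6: place BN@(0,3)
Op 7: place BN@(2,1)
Op 8: place WK@(4,1)
Per-piece attacks for W:
  WN@(2,0): attacks (3,2) (4,1) (1,2) (0,1)
  WN@(2,4): attacks (3,2) (4,3) (1,2) (0,3)
  WR@(3,3): attacks (3,4) (3,2) (3,1) (3,0) (4,3) (2,3) (1,3) (0,3) [ray(-1,0) blocked at (0,3)]
  WK@(4,1): attacks (4,2) (4,0) (3,1) (3,2) (3,0)
W attacks (4,1): yes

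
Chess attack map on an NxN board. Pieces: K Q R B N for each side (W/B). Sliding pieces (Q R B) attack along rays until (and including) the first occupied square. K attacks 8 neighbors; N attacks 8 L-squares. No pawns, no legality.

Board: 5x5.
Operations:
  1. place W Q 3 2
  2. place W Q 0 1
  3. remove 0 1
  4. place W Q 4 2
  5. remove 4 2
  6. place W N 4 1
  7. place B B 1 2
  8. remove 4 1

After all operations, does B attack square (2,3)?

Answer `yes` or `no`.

Op 1: place WQ@(3,2)
Op 2: place WQ@(0,1)
Op 3: remove (0,1)
Op 4: place WQ@(4,2)
Op 5: remove (4,2)
Op 6: place WN@(4,1)
Op 7: place BB@(1,2)
Op 8: remove (4,1)
Per-piece attacks for B:
  BB@(1,2): attacks (2,3) (3,4) (2,1) (3,0) (0,3) (0,1)
B attacks (2,3): yes

Answer: yes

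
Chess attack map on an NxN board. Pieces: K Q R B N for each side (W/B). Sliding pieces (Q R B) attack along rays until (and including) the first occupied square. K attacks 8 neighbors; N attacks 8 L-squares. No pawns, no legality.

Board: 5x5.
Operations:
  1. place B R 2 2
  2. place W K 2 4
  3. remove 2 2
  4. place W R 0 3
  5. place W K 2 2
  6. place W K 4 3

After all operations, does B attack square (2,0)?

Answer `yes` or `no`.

Answer: no

Derivation:
Op 1: place BR@(2,2)
Op 2: place WK@(2,4)
Op 3: remove (2,2)
Op 4: place WR@(0,3)
Op 5: place WK@(2,2)
Op 6: place WK@(4,3)
Per-piece attacks for B:
B attacks (2,0): no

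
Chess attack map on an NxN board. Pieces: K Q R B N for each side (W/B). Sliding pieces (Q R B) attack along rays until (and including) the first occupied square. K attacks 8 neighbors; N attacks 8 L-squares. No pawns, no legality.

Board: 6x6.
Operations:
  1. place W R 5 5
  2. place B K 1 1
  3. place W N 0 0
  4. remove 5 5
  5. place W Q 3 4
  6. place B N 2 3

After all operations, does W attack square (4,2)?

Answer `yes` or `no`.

Answer: no

Derivation:
Op 1: place WR@(5,5)
Op 2: place BK@(1,1)
Op 3: place WN@(0,0)
Op 4: remove (5,5)
Op 5: place WQ@(3,4)
Op 6: place BN@(2,3)
Per-piece attacks for W:
  WN@(0,0): attacks (1,2) (2,1)
  WQ@(3,4): attacks (3,5) (3,3) (3,2) (3,1) (3,0) (4,4) (5,4) (2,4) (1,4) (0,4) (4,5) (4,3) (5,2) (2,5) (2,3) [ray(-1,-1) blocked at (2,3)]
W attacks (4,2): no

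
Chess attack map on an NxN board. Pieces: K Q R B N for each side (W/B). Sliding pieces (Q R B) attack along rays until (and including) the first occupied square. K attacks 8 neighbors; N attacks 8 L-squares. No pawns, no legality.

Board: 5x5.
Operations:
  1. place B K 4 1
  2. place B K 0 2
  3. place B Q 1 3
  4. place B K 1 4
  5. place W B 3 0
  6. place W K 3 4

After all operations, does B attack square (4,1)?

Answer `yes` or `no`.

Op 1: place BK@(4,1)
Op 2: place BK@(0,2)
Op 3: place BQ@(1,3)
Op 4: place BK@(1,4)
Op 5: place WB@(3,0)
Op 6: place WK@(3,4)
Per-piece attacks for B:
  BK@(0,2): attacks (0,3) (0,1) (1,2) (1,3) (1,1)
  BQ@(1,3): attacks (1,4) (1,2) (1,1) (1,0) (2,3) (3,3) (4,3) (0,3) (2,4) (2,2) (3,1) (4,0) (0,4) (0,2) [ray(0,1) blocked at (1,4); ray(-1,-1) blocked at (0,2)]
  BK@(1,4): attacks (1,3) (2,4) (0,4) (2,3) (0,3)
  BK@(4,1): attacks (4,2) (4,0) (3,1) (3,2) (3,0)
B attacks (4,1): no

Answer: no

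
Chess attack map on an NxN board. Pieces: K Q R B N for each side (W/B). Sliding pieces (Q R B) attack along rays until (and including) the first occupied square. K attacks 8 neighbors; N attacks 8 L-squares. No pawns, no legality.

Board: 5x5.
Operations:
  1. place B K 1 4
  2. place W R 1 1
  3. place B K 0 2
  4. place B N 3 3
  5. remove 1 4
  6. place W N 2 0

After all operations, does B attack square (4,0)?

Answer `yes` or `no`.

Op 1: place BK@(1,4)
Op 2: place WR@(1,1)
Op 3: place BK@(0,2)
Op 4: place BN@(3,3)
Op 5: remove (1,4)
Op 6: place WN@(2,0)
Per-piece attacks for B:
  BK@(0,2): attacks (0,3) (0,1) (1,2) (1,3) (1,1)
  BN@(3,3): attacks (1,4) (4,1) (2,1) (1,2)
B attacks (4,0): no

Answer: no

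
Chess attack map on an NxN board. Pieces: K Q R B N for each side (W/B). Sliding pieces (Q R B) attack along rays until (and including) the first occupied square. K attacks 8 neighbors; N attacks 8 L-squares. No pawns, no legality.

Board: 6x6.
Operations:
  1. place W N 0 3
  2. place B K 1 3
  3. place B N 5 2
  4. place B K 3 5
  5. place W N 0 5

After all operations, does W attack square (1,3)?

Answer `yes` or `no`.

Op 1: place WN@(0,3)
Op 2: place BK@(1,3)
Op 3: place BN@(5,2)
Op 4: place BK@(3,5)
Op 5: place WN@(0,5)
Per-piece attacks for W:
  WN@(0,3): attacks (1,5) (2,4) (1,1) (2,2)
  WN@(0,5): attacks (1,3) (2,4)
W attacks (1,3): yes

Answer: yes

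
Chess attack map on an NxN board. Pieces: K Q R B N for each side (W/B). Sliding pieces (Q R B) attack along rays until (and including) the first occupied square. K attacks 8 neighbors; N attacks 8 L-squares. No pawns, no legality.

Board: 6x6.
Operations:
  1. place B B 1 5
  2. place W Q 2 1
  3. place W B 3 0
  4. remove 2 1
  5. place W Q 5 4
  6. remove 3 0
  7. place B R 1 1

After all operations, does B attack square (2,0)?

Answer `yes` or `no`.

Op 1: place BB@(1,5)
Op 2: place WQ@(2,1)
Op 3: place WB@(3,0)
Op 4: remove (2,1)
Op 5: place WQ@(5,4)
Op 6: remove (3,0)
Op 7: place BR@(1,1)
Per-piece attacks for B:
  BR@(1,1): attacks (1,2) (1,3) (1,4) (1,5) (1,0) (2,1) (3,1) (4,1) (5,1) (0,1) [ray(0,1) blocked at (1,5)]
  BB@(1,5): attacks (2,4) (3,3) (4,2) (5,1) (0,4)
B attacks (2,0): no

Answer: no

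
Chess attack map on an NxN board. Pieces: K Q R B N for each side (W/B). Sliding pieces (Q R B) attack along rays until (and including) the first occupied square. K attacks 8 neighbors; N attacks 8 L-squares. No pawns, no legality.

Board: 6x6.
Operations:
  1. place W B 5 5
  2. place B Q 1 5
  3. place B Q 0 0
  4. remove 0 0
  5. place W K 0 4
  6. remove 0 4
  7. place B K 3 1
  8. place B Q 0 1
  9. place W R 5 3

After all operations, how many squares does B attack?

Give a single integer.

Answer: 28

Derivation:
Op 1: place WB@(5,5)
Op 2: place BQ@(1,5)
Op 3: place BQ@(0,0)
Op 4: remove (0,0)
Op 5: place WK@(0,4)
Op 6: remove (0,4)
Op 7: place BK@(3,1)
Op 8: place BQ@(0,1)
Op 9: place WR@(5,3)
Per-piece attacks for B:
  BQ@(0,1): attacks (0,2) (0,3) (0,4) (0,5) (0,0) (1,1) (2,1) (3,1) (1,2) (2,3) (3,4) (4,5) (1,0) [ray(1,0) blocked at (3,1)]
  BQ@(1,5): attacks (1,4) (1,3) (1,2) (1,1) (1,0) (2,5) (3,5) (4,5) (5,5) (0,5) (2,4) (3,3) (4,2) (5,1) (0,4) [ray(1,0) blocked at (5,5)]
  BK@(3,1): attacks (3,2) (3,0) (4,1) (2,1) (4,2) (4,0) (2,2) (2,0)
Union (28 distinct): (0,0) (0,2) (0,3) (0,4) (0,5) (1,0) (1,1) (1,2) (1,3) (1,4) (2,0) (2,1) (2,2) (2,3) (2,4) (2,5) (3,0) (3,1) (3,2) (3,3) (3,4) (3,5) (4,0) (4,1) (4,2) (4,5) (5,1) (5,5)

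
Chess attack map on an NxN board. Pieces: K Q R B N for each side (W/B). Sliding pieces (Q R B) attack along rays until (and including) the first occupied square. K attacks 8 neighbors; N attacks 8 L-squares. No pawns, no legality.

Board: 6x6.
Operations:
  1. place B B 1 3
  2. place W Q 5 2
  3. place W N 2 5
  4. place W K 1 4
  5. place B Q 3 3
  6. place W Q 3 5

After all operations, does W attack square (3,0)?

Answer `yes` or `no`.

Op 1: place BB@(1,3)
Op 2: place WQ@(5,2)
Op 3: place WN@(2,5)
Op 4: place WK@(1,4)
Op 5: place BQ@(3,3)
Op 6: place WQ@(3,5)
Per-piece attacks for W:
  WK@(1,4): attacks (1,5) (1,3) (2,4) (0,4) (2,5) (2,3) (0,5) (0,3)
  WN@(2,5): attacks (3,3) (4,4) (1,3) (0,4)
  WQ@(3,5): attacks (3,4) (3,3) (4,5) (5,5) (2,5) (4,4) (5,3) (2,4) (1,3) [ray(0,-1) blocked at (3,3); ray(-1,0) blocked at (2,5); ray(-1,-1) blocked at (1,3)]
  WQ@(5,2): attacks (5,3) (5,4) (5,5) (5,1) (5,0) (4,2) (3,2) (2,2) (1,2) (0,2) (4,3) (3,4) (2,5) (4,1) (3,0) [ray(-1,1) blocked at (2,5)]
W attacks (3,0): yes

Answer: yes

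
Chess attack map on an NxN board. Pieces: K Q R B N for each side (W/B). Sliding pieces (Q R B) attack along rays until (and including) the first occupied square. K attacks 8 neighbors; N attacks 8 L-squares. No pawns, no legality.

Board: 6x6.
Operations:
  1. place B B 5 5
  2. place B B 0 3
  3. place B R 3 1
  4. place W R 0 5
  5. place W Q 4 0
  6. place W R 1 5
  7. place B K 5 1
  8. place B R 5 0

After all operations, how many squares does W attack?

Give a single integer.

Answer: 23

Derivation:
Op 1: place BB@(5,5)
Op 2: place BB@(0,3)
Op 3: place BR@(3,1)
Op 4: place WR@(0,5)
Op 5: place WQ@(4,0)
Op 6: place WR@(1,5)
Op 7: place BK@(5,1)
Op 8: place BR@(5,0)
Per-piece attacks for W:
  WR@(0,5): attacks (0,4) (0,3) (1,5) [ray(0,-1) blocked at (0,3); ray(1,0) blocked at (1,5)]
  WR@(1,5): attacks (1,4) (1,3) (1,2) (1,1) (1,0) (2,5) (3,5) (4,5) (5,5) (0,5) [ray(1,0) blocked at (5,5); ray(-1,0) blocked at (0,5)]
  WQ@(4,0): attacks (4,1) (4,2) (4,3) (4,4) (4,5) (5,0) (3,0) (2,0) (1,0) (0,0) (5,1) (3,1) [ray(1,0) blocked at (5,0); ray(1,1) blocked at (5,1); ray(-1,1) blocked at (3,1)]
Union (23 distinct): (0,0) (0,3) (0,4) (0,5) (1,0) (1,1) (1,2) (1,3) (1,4) (1,5) (2,0) (2,5) (3,0) (3,1) (3,5) (4,1) (4,2) (4,3) (4,4) (4,5) (5,0) (5,1) (5,5)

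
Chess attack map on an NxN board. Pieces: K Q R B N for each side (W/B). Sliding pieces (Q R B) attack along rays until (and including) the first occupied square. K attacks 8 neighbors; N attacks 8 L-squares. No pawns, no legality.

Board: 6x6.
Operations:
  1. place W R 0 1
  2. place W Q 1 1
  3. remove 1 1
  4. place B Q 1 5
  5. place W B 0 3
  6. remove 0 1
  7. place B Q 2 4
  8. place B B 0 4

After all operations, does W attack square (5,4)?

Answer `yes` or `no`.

Answer: no

Derivation:
Op 1: place WR@(0,1)
Op 2: place WQ@(1,1)
Op 3: remove (1,1)
Op 4: place BQ@(1,5)
Op 5: place WB@(0,3)
Op 6: remove (0,1)
Op 7: place BQ@(2,4)
Op 8: place BB@(0,4)
Per-piece attacks for W:
  WB@(0,3): attacks (1,4) (2,5) (1,2) (2,1) (3,0)
W attacks (5,4): no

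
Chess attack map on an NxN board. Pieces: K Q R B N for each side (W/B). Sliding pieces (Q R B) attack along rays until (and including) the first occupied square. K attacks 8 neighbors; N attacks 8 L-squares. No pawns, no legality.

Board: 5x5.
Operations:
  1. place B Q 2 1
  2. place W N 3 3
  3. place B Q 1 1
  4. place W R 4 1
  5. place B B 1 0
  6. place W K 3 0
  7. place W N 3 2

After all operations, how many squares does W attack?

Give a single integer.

Op 1: place BQ@(2,1)
Op 2: place WN@(3,3)
Op 3: place BQ@(1,1)
Op 4: place WR@(4,1)
Op 5: place BB@(1,0)
Op 6: place WK@(3,0)
Op 7: place WN@(3,2)
Per-piece attacks for W:
  WK@(3,0): attacks (3,1) (4,0) (2,0) (4,1) (2,1)
  WN@(3,2): attacks (4,4) (2,4) (1,3) (4,0) (2,0) (1,1)
  WN@(3,3): attacks (1,4) (4,1) (2,1) (1,2)
  WR@(4,1): attacks (4,2) (4,3) (4,4) (4,0) (3,1) (2,1) [ray(-1,0) blocked at (2,1)]
Union (13 distinct): (1,1) (1,2) (1,3) (1,4) (2,0) (2,1) (2,4) (3,1) (4,0) (4,1) (4,2) (4,3) (4,4)

Answer: 13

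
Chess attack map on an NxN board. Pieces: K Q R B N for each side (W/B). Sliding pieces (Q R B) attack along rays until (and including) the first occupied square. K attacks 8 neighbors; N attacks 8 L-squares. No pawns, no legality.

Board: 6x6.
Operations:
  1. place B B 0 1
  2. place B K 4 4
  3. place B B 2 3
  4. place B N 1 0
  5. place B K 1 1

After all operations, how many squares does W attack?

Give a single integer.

Answer: 0

Derivation:
Op 1: place BB@(0,1)
Op 2: place BK@(4,4)
Op 3: place BB@(2,3)
Op 4: place BN@(1,0)
Op 5: place BK@(1,1)
Per-piece attacks for W:
Union (0 distinct): (none)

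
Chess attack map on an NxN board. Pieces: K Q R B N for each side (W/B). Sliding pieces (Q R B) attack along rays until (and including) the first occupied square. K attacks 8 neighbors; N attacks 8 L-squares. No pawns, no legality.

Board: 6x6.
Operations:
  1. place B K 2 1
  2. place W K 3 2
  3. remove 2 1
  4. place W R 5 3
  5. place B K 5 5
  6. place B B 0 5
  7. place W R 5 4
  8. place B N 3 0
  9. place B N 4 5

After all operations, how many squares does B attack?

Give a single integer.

Op 1: place BK@(2,1)
Op 2: place WK@(3,2)
Op 3: remove (2,1)
Op 4: place WR@(5,3)
Op 5: place BK@(5,5)
Op 6: place BB@(0,5)
Op 7: place WR@(5,4)
Op 8: place BN@(3,0)
Op 9: place BN@(4,5)
Per-piece attacks for B:
  BB@(0,5): attacks (1,4) (2,3) (3,2) [ray(1,-1) blocked at (3,2)]
  BN@(3,0): attacks (4,2) (5,1) (2,2) (1,1)
  BN@(4,5): attacks (5,3) (3,3) (2,4)
  BK@(5,5): attacks (5,4) (4,5) (4,4)
Union (13 distinct): (1,1) (1,4) (2,2) (2,3) (2,4) (3,2) (3,3) (4,2) (4,4) (4,5) (5,1) (5,3) (5,4)

Answer: 13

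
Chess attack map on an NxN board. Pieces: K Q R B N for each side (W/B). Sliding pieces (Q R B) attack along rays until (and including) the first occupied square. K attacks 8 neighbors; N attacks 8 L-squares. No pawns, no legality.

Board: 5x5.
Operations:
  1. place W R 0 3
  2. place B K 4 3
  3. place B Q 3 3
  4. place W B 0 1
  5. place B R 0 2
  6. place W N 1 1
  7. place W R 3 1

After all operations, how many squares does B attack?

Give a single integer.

Answer: 15

Derivation:
Op 1: place WR@(0,3)
Op 2: place BK@(4,3)
Op 3: place BQ@(3,3)
Op 4: place WB@(0,1)
Op 5: place BR@(0,2)
Op 6: place WN@(1,1)
Op 7: place WR@(3,1)
Per-piece attacks for B:
  BR@(0,2): attacks (0,3) (0,1) (1,2) (2,2) (3,2) (4,2) [ray(0,1) blocked at (0,3); ray(0,-1) blocked at (0,1)]
  BQ@(3,3): attacks (3,4) (3,2) (3,1) (4,3) (2,3) (1,3) (0,3) (4,4) (4,2) (2,4) (2,2) (1,1) [ray(0,-1) blocked at (3,1); ray(1,0) blocked at (4,3); ray(-1,0) blocked at (0,3); ray(-1,-1) blocked at (1,1)]
  BK@(4,3): attacks (4,4) (4,2) (3,3) (3,4) (3,2)
Union (15 distinct): (0,1) (0,3) (1,1) (1,2) (1,3) (2,2) (2,3) (2,4) (3,1) (3,2) (3,3) (3,4) (4,2) (4,3) (4,4)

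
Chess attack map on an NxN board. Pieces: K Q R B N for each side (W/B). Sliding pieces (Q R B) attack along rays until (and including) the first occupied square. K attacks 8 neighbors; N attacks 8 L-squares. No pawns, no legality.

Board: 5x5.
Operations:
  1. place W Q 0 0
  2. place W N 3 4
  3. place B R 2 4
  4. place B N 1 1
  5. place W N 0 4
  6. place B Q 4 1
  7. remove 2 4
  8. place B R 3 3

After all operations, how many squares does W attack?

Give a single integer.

Answer: 14

Derivation:
Op 1: place WQ@(0,0)
Op 2: place WN@(3,4)
Op 3: place BR@(2,4)
Op 4: place BN@(1,1)
Op 5: place WN@(0,4)
Op 6: place BQ@(4,1)
Op 7: remove (2,4)
Op 8: place BR@(3,3)
Per-piece attacks for W:
  WQ@(0,0): attacks (0,1) (0,2) (0,3) (0,4) (1,0) (2,0) (3,0) (4,0) (1,1) [ray(0,1) blocked at (0,4); ray(1,1) blocked at (1,1)]
  WN@(0,4): attacks (1,2) (2,3)
  WN@(3,4): attacks (4,2) (2,2) (1,3)
Union (14 distinct): (0,1) (0,2) (0,3) (0,4) (1,0) (1,1) (1,2) (1,3) (2,0) (2,2) (2,3) (3,0) (4,0) (4,2)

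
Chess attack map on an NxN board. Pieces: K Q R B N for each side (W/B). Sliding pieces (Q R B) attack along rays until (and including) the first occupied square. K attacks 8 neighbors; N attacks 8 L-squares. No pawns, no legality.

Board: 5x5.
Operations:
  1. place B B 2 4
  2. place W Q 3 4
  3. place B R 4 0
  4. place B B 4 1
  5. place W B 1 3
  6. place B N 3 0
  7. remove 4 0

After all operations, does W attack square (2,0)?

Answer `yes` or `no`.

Op 1: place BB@(2,4)
Op 2: place WQ@(3,4)
Op 3: place BR@(4,0)
Op 4: place BB@(4,1)
Op 5: place WB@(1,3)
Op 6: place BN@(3,0)
Op 7: remove (4,0)
Per-piece attacks for W:
  WB@(1,3): attacks (2,4) (2,2) (3,1) (4,0) (0,4) (0,2) [ray(1,1) blocked at (2,4)]
  WQ@(3,4): attacks (3,3) (3,2) (3,1) (3,0) (4,4) (2,4) (4,3) (2,3) (1,2) (0,1) [ray(0,-1) blocked at (3,0); ray(-1,0) blocked at (2,4)]
W attacks (2,0): no

Answer: no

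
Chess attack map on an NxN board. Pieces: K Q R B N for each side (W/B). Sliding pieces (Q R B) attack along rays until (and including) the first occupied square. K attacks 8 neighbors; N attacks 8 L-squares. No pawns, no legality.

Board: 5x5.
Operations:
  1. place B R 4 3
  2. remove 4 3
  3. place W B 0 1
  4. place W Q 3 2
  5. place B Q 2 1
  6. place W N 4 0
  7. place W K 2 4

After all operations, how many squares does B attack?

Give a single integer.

Op 1: place BR@(4,3)
Op 2: remove (4,3)
Op 3: place WB@(0,1)
Op 4: place WQ@(3,2)
Op 5: place BQ@(2,1)
Op 6: place WN@(4,0)
Op 7: place WK@(2,4)
Per-piece attacks for B:
  BQ@(2,1): attacks (2,2) (2,3) (2,4) (2,0) (3,1) (4,1) (1,1) (0,1) (3,2) (3,0) (1,2) (0,3) (1,0) [ray(0,1) blocked at (2,4); ray(-1,0) blocked at (0,1); ray(1,1) blocked at (3,2)]
Union (13 distinct): (0,1) (0,3) (1,0) (1,1) (1,2) (2,0) (2,2) (2,3) (2,4) (3,0) (3,1) (3,2) (4,1)

Answer: 13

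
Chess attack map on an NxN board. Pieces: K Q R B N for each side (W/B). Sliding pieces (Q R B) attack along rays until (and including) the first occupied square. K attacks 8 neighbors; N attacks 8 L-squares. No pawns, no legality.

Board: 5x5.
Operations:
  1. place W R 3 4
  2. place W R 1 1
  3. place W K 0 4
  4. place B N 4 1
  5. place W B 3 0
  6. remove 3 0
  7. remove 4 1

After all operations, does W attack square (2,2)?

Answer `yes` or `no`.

Answer: no

Derivation:
Op 1: place WR@(3,4)
Op 2: place WR@(1,1)
Op 3: place WK@(0,4)
Op 4: place BN@(4,1)
Op 5: place WB@(3,0)
Op 6: remove (3,0)
Op 7: remove (4,1)
Per-piece attacks for W:
  WK@(0,4): attacks (0,3) (1,4) (1,3)
  WR@(1,1): attacks (1,2) (1,3) (1,4) (1,0) (2,1) (3,1) (4,1) (0,1)
  WR@(3,4): attacks (3,3) (3,2) (3,1) (3,0) (4,4) (2,4) (1,4) (0,4) [ray(-1,0) blocked at (0,4)]
W attacks (2,2): no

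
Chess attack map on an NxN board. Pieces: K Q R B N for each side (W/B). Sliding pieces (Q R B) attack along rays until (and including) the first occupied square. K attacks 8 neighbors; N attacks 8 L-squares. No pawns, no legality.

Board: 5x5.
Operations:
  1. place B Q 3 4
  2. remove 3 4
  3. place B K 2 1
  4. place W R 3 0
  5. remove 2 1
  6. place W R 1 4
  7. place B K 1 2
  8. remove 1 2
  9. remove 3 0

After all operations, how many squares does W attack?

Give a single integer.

Op 1: place BQ@(3,4)
Op 2: remove (3,4)
Op 3: place BK@(2,1)
Op 4: place WR@(3,0)
Op 5: remove (2,1)
Op 6: place WR@(1,4)
Op 7: place BK@(1,2)
Op 8: remove (1,2)
Op 9: remove (3,0)
Per-piece attacks for W:
  WR@(1,4): attacks (1,3) (1,2) (1,1) (1,0) (2,4) (3,4) (4,4) (0,4)
Union (8 distinct): (0,4) (1,0) (1,1) (1,2) (1,3) (2,4) (3,4) (4,4)

Answer: 8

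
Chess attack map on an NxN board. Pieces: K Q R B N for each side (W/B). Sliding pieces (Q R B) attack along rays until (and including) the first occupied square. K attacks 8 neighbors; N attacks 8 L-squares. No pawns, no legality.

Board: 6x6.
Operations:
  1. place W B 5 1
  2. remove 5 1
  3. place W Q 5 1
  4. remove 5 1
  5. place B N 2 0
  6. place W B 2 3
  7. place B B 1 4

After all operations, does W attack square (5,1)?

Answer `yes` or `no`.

Answer: no

Derivation:
Op 1: place WB@(5,1)
Op 2: remove (5,1)
Op 3: place WQ@(5,1)
Op 4: remove (5,1)
Op 5: place BN@(2,0)
Op 6: place WB@(2,3)
Op 7: place BB@(1,4)
Per-piece attacks for W:
  WB@(2,3): attacks (3,4) (4,5) (3,2) (4,1) (5,0) (1,4) (1,2) (0,1) [ray(-1,1) blocked at (1,4)]
W attacks (5,1): no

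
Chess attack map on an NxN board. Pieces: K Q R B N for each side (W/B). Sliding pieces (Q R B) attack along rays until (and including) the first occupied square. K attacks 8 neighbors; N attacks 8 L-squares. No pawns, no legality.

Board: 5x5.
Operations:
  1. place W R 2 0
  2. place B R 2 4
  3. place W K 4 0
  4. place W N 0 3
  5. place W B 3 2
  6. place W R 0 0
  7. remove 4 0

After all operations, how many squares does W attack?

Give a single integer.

Answer: 16

Derivation:
Op 1: place WR@(2,0)
Op 2: place BR@(2,4)
Op 3: place WK@(4,0)
Op 4: place WN@(0,3)
Op 5: place WB@(3,2)
Op 6: place WR@(0,0)
Op 7: remove (4,0)
Per-piece attacks for W:
  WR@(0,0): attacks (0,1) (0,2) (0,3) (1,0) (2,0) [ray(0,1) blocked at (0,3); ray(1,0) blocked at (2,0)]
  WN@(0,3): attacks (2,4) (1,1) (2,2)
  WR@(2,0): attacks (2,1) (2,2) (2,3) (2,4) (3,0) (4,0) (1,0) (0,0) [ray(0,1) blocked at (2,4); ray(-1,0) blocked at (0,0)]
  WB@(3,2): attacks (4,3) (4,1) (2,3) (1,4) (2,1) (1,0)
Union (16 distinct): (0,0) (0,1) (0,2) (0,3) (1,0) (1,1) (1,4) (2,0) (2,1) (2,2) (2,3) (2,4) (3,0) (4,0) (4,1) (4,3)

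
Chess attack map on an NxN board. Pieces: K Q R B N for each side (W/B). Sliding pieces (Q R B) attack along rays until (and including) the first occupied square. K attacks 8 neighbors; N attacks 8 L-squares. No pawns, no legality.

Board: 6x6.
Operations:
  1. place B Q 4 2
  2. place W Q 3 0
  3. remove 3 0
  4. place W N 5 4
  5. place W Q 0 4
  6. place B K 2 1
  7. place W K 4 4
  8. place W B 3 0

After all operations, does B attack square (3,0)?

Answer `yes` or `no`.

Op 1: place BQ@(4,2)
Op 2: place WQ@(3,0)
Op 3: remove (3,0)
Op 4: place WN@(5,4)
Op 5: place WQ@(0,4)
Op 6: place BK@(2,1)
Op 7: place WK@(4,4)
Op 8: place WB@(3,0)
Per-piece attacks for B:
  BK@(2,1): attacks (2,2) (2,0) (3,1) (1,1) (3,2) (3,0) (1,2) (1,0)
  BQ@(4,2): attacks (4,3) (4,4) (4,1) (4,0) (5,2) (3,2) (2,2) (1,2) (0,2) (5,3) (5,1) (3,3) (2,4) (1,5) (3,1) (2,0) [ray(0,1) blocked at (4,4)]
B attacks (3,0): yes

Answer: yes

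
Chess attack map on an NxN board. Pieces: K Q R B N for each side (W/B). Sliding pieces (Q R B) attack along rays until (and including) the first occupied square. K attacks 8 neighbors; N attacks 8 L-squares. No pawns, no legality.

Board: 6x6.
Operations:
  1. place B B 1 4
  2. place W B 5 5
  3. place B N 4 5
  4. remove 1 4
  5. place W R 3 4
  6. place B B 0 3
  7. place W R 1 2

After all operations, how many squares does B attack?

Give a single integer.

Answer: 6

Derivation:
Op 1: place BB@(1,4)
Op 2: place WB@(5,5)
Op 3: place BN@(4,5)
Op 4: remove (1,4)
Op 5: place WR@(3,4)
Op 6: place BB@(0,3)
Op 7: place WR@(1,2)
Per-piece attacks for B:
  BB@(0,3): attacks (1,4) (2,5) (1,2) [ray(1,-1) blocked at (1,2)]
  BN@(4,5): attacks (5,3) (3,3) (2,4)
Union (6 distinct): (1,2) (1,4) (2,4) (2,5) (3,3) (5,3)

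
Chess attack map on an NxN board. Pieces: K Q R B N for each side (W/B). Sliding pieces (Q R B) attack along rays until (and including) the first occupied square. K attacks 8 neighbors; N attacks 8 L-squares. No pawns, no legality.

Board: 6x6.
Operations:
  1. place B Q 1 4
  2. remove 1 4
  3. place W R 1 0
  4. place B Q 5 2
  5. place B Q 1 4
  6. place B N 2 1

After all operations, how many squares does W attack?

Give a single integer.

Answer: 9

Derivation:
Op 1: place BQ@(1,4)
Op 2: remove (1,4)
Op 3: place WR@(1,0)
Op 4: place BQ@(5,2)
Op 5: place BQ@(1,4)
Op 6: place BN@(2,1)
Per-piece attacks for W:
  WR@(1,0): attacks (1,1) (1,2) (1,3) (1,4) (2,0) (3,0) (4,0) (5,0) (0,0) [ray(0,1) blocked at (1,4)]
Union (9 distinct): (0,0) (1,1) (1,2) (1,3) (1,4) (2,0) (3,0) (4,0) (5,0)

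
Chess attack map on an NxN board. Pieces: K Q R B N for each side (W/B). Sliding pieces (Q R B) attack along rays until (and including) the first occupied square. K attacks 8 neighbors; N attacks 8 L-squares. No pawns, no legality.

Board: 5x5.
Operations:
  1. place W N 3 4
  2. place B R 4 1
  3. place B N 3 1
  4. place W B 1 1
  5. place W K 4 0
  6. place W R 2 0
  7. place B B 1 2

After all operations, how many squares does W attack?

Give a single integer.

Op 1: place WN@(3,4)
Op 2: place BR@(4,1)
Op 3: place BN@(3,1)
Op 4: place WB@(1,1)
Op 5: place WK@(4,0)
Op 6: place WR@(2,0)
Op 7: place BB@(1,2)
Per-piece attacks for W:
  WB@(1,1): attacks (2,2) (3,3) (4,4) (2,0) (0,2) (0,0) [ray(1,-1) blocked at (2,0)]
  WR@(2,0): attacks (2,1) (2,2) (2,3) (2,4) (3,0) (4,0) (1,0) (0,0) [ray(1,0) blocked at (4,0)]
  WN@(3,4): attacks (4,2) (2,2) (1,3)
  WK@(4,0): attacks (4,1) (3,0) (3,1)
Union (16 distinct): (0,0) (0,2) (1,0) (1,3) (2,0) (2,1) (2,2) (2,3) (2,4) (3,0) (3,1) (3,3) (4,0) (4,1) (4,2) (4,4)

Answer: 16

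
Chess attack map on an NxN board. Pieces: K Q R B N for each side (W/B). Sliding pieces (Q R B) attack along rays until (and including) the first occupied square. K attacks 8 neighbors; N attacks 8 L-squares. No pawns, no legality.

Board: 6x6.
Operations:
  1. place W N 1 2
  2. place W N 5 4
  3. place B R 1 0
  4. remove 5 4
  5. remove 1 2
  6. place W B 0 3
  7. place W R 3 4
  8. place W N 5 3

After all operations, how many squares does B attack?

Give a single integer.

Answer: 10

Derivation:
Op 1: place WN@(1,2)
Op 2: place WN@(5,4)
Op 3: place BR@(1,0)
Op 4: remove (5,4)
Op 5: remove (1,2)
Op 6: place WB@(0,3)
Op 7: place WR@(3,4)
Op 8: place WN@(5,3)
Per-piece attacks for B:
  BR@(1,0): attacks (1,1) (1,2) (1,3) (1,4) (1,5) (2,0) (3,0) (4,0) (5,0) (0,0)
Union (10 distinct): (0,0) (1,1) (1,2) (1,3) (1,4) (1,5) (2,0) (3,0) (4,0) (5,0)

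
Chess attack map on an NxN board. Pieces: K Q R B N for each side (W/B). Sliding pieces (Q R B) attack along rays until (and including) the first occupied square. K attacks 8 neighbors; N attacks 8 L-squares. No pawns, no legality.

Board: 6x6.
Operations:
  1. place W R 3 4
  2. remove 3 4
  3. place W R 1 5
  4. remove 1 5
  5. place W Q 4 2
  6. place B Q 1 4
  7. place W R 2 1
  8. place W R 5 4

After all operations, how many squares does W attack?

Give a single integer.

Answer: 25

Derivation:
Op 1: place WR@(3,4)
Op 2: remove (3,4)
Op 3: place WR@(1,5)
Op 4: remove (1,5)
Op 5: place WQ@(4,2)
Op 6: place BQ@(1,4)
Op 7: place WR@(2,1)
Op 8: place WR@(5,4)
Per-piece attacks for W:
  WR@(2,1): attacks (2,2) (2,3) (2,4) (2,5) (2,0) (3,1) (4,1) (5,1) (1,1) (0,1)
  WQ@(4,2): attacks (4,3) (4,4) (4,5) (4,1) (4,0) (5,2) (3,2) (2,2) (1,2) (0,2) (5,3) (5,1) (3,3) (2,4) (1,5) (3,1) (2,0)
  WR@(5,4): attacks (5,5) (5,3) (5,2) (5,1) (5,0) (4,4) (3,4) (2,4) (1,4) [ray(-1,0) blocked at (1,4)]
Union (25 distinct): (0,1) (0,2) (1,1) (1,2) (1,4) (1,5) (2,0) (2,2) (2,3) (2,4) (2,5) (3,1) (3,2) (3,3) (3,4) (4,0) (4,1) (4,3) (4,4) (4,5) (5,0) (5,1) (5,2) (5,3) (5,5)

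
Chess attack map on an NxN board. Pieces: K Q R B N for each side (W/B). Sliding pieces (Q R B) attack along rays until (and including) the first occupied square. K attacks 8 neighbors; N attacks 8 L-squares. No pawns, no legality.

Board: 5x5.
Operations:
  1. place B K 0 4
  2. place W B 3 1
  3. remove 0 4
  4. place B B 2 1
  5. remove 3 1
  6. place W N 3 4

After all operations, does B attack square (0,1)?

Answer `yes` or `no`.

Answer: no

Derivation:
Op 1: place BK@(0,4)
Op 2: place WB@(3,1)
Op 3: remove (0,4)
Op 4: place BB@(2,1)
Op 5: remove (3,1)
Op 6: place WN@(3,4)
Per-piece attacks for B:
  BB@(2,1): attacks (3,2) (4,3) (3,0) (1,2) (0,3) (1,0)
B attacks (0,1): no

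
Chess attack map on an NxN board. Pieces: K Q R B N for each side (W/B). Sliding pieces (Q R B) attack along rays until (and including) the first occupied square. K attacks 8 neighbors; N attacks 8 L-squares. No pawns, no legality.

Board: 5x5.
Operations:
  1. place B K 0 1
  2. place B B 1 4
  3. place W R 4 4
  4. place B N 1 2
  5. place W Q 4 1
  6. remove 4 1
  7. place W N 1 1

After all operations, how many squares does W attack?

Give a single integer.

Answer: 11

Derivation:
Op 1: place BK@(0,1)
Op 2: place BB@(1,4)
Op 3: place WR@(4,4)
Op 4: place BN@(1,2)
Op 5: place WQ@(4,1)
Op 6: remove (4,1)
Op 7: place WN@(1,1)
Per-piece attacks for W:
  WN@(1,1): attacks (2,3) (3,2) (0,3) (3,0)
  WR@(4,4): attacks (4,3) (4,2) (4,1) (4,0) (3,4) (2,4) (1,4) [ray(-1,0) blocked at (1,4)]
Union (11 distinct): (0,3) (1,4) (2,3) (2,4) (3,0) (3,2) (3,4) (4,0) (4,1) (4,2) (4,3)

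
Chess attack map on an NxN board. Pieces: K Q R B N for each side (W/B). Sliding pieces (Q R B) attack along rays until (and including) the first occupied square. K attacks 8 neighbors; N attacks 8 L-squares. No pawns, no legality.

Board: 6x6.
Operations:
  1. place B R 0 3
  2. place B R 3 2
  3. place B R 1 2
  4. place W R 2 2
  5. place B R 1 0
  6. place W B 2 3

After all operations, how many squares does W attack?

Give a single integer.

Answer: 9

Derivation:
Op 1: place BR@(0,3)
Op 2: place BR@(3,2)
Op 3: place BR@(1,2)
Op 4: place WR@(2,2)
Op 5: place BR@(1,0)
Op 6: place WB@(2,3)
Per-piece attacks for W:
  WR@(2,2): attacks (2,3) (2,1) (2,0) (3,2) (1,2) [ray(0,1) blocked at (2,3); ray(1,0) blocked at (3,2); ray(-1,0) blocked at (1,2)]
  WB@(2,3): attacks (3,4) (4,5) (3,2) (1,4) (0,5) (1,2) [ray(1,-1) blocked at (3,2); ray(-1,-1) blocked at (1,2)]
Union (9 distinct): (0,5) (1,2) (1,4) (2,0) (2,1) (2,3) (3,2) (3,4) (4,5)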